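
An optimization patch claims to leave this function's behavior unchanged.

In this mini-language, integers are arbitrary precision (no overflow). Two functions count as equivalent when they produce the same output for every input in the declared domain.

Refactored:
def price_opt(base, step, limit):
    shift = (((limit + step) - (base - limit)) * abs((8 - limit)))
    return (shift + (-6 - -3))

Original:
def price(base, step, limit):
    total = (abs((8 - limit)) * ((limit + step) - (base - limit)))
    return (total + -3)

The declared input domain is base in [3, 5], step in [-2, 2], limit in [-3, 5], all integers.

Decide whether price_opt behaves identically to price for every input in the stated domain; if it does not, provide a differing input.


Behavior is preserved: although local variable names differ; arithmetic usage differs; constant usage differs, the outputs never diverge.
Tracing base=3, step=-1, limit=0: price: total becomes -32; next final value -35 | price_opt: shift becomes -32; next final value -35 — matching result -35.
Sweeping the whole domain (135 inputs) finds no disagreement.
verdict: equivalent


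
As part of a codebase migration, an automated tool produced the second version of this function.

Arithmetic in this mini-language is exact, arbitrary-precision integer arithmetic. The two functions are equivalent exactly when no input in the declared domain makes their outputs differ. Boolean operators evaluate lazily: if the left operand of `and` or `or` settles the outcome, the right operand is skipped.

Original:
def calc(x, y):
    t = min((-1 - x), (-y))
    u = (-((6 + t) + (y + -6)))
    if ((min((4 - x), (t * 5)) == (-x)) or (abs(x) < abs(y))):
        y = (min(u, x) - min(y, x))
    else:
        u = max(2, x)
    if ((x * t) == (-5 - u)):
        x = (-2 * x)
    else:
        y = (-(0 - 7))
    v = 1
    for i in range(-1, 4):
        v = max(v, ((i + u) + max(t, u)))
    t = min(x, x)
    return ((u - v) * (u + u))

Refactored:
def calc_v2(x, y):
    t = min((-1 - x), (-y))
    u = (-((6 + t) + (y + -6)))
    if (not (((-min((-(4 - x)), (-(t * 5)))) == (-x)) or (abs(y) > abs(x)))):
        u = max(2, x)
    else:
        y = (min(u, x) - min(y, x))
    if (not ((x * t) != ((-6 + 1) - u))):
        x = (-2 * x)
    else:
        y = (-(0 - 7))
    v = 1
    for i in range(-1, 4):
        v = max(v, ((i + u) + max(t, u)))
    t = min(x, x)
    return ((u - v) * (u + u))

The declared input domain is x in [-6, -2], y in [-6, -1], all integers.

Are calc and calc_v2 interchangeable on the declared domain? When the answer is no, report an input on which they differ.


There is a counterexample at x=-5, y=-1: 0 on one side, -20 on the other.
calc: t becomes 1; next u becomes 0; next ((min((4 - x), (t * 5)) == (-x)) or (abs(x) < abs(y))) evaluates to true; next y becomes 0; next ((x * t) == (-5 - u)) evaluates to true; next x becomes 10; next v becomes 1; next at i=-1:; next v becomes 1; next at i=0:; next v becomes 1; next at i=1:; next v becomes 2; next at i=2:; next v becomes 3; next at i=3:; next v becomes 4; next t becomes 10; next final value 0
calc_v2: t becomes 1; next u becomes 0; next (not (((-min((-(4 - x)), (-(t * 5)))) == (-x)) or (abs(y) > abs(x)))) evaluates to true; next u becomes 2; next (not ((x * t) != ((-6 + 1) - u))) evaluates to false; next y becomes 7; next v becomes 1; next at i=-1:; next v becomes 3; next at i=0:; next v becomes 4; next at i=1:; next v becomes 5; next at i=2:; next v becomes 6; next at i=3:; next v becomes 7; next t becomes -5; next final value -20
verdict: not equivalent; witness: x=-5, y=-1


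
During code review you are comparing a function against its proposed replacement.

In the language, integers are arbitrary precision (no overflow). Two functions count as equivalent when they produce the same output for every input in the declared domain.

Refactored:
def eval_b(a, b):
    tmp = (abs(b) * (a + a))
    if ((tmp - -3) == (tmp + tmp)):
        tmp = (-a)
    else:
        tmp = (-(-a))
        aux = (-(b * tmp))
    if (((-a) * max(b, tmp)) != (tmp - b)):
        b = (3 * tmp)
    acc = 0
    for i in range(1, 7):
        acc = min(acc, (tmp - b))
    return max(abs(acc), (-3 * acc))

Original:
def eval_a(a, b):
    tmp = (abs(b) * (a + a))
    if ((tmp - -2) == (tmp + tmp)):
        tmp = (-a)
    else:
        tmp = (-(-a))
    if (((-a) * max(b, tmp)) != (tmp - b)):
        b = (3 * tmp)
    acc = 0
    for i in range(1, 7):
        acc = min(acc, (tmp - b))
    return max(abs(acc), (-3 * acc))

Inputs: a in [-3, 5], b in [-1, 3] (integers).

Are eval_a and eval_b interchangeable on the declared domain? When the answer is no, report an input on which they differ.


The rewrite breaks on a=1, b=-1, where the results are 0 and 6.
eval_a: tmp becomes 2; next ((tmp - -2) == (tmp + tmp)) evaluates to true; next tmp becomes -1; next (((-a) * max(b, tmp)) != (tmp - b)) evaluates to true; next b becomes -3; next acc becomes 0; next at i=1:; next acc becomes 0; next at i=2:; next acc becomes 0; next at i=3:; next acc becomes 0; next at i=4:; next acc becomes 0; next at i=5:; next acc becomes 0; next at i=6:; next acc becomes 0; next final value 0
eval_b: tmp becomes 2; next ((tmp - -3) == (tmp + tmp)) evaluates to false; next tmp becomes 1; next aux becomes 1; next (((-a) * max(b, tmp)) != (tmp - b)) evaluates to true; next b becomes 3; next acc becomes 0; next at i=1:; next acc becomes -2; next at i=2:; next acc becomes -2; next at i=3:; next acc becomes -2; next at i=4:; next acc becomes -2; next at i=5:; next acc becomes -2; next at i=6:; next acc becomes -2; next final value 6
verdict: not equivalent; witness: a=1, b=-1


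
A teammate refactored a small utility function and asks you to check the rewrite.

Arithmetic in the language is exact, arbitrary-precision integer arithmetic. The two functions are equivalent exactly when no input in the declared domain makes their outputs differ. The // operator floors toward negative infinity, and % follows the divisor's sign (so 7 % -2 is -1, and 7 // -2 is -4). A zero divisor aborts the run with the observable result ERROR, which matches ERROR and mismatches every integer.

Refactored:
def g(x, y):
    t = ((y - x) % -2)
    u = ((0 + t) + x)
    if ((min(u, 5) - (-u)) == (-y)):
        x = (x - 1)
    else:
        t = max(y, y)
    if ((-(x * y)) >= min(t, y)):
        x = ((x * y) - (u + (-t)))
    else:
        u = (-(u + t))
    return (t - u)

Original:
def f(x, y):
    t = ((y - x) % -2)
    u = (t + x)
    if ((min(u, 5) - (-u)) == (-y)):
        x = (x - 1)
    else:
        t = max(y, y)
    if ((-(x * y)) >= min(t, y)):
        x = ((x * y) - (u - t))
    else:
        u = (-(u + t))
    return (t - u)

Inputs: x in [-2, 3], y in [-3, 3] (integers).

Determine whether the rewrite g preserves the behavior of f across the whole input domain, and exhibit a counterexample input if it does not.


Equivalent — the differences include constant usage differs, and arithmetic usage differs, yet no declared input distinguishes the two.
One worked example (x=2, y=-2) — f: t=0, then u=2, then ((min(u, 5) - (-u)) == (-y)) is false, then t=-2, then ((-(x * y)) >= min(t, y)) is true, then x=-8, then returns -4; g: t=0, then u=2, then ((min(u, 5) - (-u)) == (-y)) is false, then t=-2, then ((-(x * y)) >= min(t, y)) is true, then x=-8, then returns -4; agreement on -4.
Checked all 42 inputs in the declared domain: the outputs agree on every one.
verdict: equivalent


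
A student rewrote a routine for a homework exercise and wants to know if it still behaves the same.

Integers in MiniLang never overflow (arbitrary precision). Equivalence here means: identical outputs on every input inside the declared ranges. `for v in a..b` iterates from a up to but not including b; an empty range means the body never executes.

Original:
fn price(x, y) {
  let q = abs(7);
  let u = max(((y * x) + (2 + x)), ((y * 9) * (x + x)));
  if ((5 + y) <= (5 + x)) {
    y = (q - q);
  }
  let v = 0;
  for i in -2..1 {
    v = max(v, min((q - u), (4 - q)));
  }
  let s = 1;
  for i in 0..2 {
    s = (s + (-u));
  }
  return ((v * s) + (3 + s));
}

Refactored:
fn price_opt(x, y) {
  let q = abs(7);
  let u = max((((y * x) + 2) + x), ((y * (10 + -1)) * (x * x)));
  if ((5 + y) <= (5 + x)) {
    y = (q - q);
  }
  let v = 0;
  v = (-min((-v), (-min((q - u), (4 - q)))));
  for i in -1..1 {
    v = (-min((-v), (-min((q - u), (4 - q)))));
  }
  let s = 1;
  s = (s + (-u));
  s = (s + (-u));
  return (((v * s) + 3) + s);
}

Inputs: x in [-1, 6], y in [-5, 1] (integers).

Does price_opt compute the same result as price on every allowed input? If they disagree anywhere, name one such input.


Run the pair on x=-1, y=-5.
price: q := 7 | u := 90 | ((5 + y) <= (5 + x)): true | y := 0 | v := 0 | iter i=-2: | v := 0 | iter i=-1: | v := 0 | iter i=0: | v := 0 | s := 1 | iter i=0: | s := -89 | iter i=1: | s := -179 | result -176
price_opt: q := 7 | u := 6 | ((5 + y) <= (5 + x)): true | y := 0 | v := 0 | v := 0 | iter i=-1: | v := 0 | iter i=0: | v := 0 | s := 1 | s := -5 | s := -11 | result -8
-176 and -8 differ, so these are not the same function on this domain.
verdict: not equivalent; witness: x=-1, y=-5


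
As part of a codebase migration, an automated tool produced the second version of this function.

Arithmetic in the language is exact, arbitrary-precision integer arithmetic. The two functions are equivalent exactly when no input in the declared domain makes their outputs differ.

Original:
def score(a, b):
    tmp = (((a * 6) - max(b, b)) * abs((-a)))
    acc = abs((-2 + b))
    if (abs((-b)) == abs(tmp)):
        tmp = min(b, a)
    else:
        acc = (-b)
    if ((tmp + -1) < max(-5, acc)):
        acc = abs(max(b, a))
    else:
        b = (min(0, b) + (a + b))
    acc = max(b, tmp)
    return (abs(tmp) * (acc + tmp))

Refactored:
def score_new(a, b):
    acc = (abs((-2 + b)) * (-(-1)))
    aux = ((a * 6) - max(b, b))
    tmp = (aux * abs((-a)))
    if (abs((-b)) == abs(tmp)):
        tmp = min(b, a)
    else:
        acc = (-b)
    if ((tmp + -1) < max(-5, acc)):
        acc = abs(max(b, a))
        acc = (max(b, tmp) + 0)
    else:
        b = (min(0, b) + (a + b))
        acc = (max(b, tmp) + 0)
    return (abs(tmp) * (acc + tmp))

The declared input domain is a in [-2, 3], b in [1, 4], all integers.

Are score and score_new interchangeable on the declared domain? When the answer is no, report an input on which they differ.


The two versions differ — the changes include local variable names differ; and arithmetic usage differs; and min/max/abs usage differs; and statement counts differ; and constant usage differs.
Tracing a=2, b=4: score: tmp=16, then acc=2, then (abs((-b)) == abs(tmp)) is false, then acc=-4, then ((tmp + -1) < max(-5, acc)) is false, then b=6, then acc=16, then returns 512 | score_new: acc=2, then aux=8, then tmp=16, then (abs((-b)) == abs(tmp)) is false, then acc=-4, then ((tmp + -1) < max(-5, acc)) is false, then b=6, then acc=16, then returns 512 — matching result 512.
Sweeping the whole domain (24 inputs) finds no disagreement.
verdict: equivalent


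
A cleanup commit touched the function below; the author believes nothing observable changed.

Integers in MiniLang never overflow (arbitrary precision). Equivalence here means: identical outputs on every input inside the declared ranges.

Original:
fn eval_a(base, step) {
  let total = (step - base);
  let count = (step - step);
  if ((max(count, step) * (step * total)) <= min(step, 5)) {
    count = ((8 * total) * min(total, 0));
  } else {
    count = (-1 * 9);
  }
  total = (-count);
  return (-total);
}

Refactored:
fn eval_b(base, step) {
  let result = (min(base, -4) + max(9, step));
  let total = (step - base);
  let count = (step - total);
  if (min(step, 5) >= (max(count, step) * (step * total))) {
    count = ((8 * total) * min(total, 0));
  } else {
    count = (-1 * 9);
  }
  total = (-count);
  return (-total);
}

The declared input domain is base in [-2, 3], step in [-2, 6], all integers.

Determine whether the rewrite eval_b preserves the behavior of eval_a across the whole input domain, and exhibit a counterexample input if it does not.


Take base=-1, step=-2.
eval_a: total=-1, then count=0, then ((max(count, step) * (step * total)) <= min(step, 5)) is false, then count=-9, then total=9, then returns -9
eval_b: result=5, then total=-1, then count=-1, then (min(step, 5) >= (max(count, step) * (step * total))) is true, then count=8, then total=-8, then returns 8
-9 != 8, so the rewrite changes behavior.
verdict: not equivalent; witness: base=-1, step=-2


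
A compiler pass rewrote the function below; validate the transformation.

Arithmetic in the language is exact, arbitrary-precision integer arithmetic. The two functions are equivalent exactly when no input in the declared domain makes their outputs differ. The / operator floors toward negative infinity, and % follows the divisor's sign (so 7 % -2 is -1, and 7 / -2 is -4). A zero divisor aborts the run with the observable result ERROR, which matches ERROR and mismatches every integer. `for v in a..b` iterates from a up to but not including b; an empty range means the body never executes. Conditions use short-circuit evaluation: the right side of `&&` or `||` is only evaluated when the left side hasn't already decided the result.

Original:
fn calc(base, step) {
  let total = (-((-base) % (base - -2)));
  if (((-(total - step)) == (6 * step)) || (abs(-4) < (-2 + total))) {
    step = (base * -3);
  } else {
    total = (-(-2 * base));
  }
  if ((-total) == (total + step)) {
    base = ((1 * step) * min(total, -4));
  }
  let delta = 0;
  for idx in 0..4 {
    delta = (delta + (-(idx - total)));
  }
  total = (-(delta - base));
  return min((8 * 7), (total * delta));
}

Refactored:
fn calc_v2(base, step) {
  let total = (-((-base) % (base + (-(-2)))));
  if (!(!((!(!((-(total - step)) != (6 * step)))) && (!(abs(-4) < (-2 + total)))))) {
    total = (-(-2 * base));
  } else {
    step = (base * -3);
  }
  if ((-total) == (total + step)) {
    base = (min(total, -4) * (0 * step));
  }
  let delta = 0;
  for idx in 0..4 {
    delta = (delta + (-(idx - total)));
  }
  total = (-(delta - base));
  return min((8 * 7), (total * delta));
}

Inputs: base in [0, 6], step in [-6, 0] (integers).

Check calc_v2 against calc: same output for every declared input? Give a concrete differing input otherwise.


Run the pair on base=1, step=-4.
calc: total becomes -2; next (((-(total - step)) == (6 * step)) || (abs(-4) < (-2 + total))) evaluates to false; next total becomes 2; next ((-total) == (total + step)) evaluates to true; next base becomes 16; next delta becomes 0; next at idx=0:; next delta becomes 2; next at idx=1:; next delta becomes 3; next at idx=2:; next delta becomes 3; next at idx=3:; next delta becomes 2; next total becomes 14; next final value 28
calc_v2: total becomes -2; next (!(!((!(!((-(total - step)) != (6 * step)))) && (!(abs(-4) < (-2 + total)))))) evaluates to true; next total becomes 2; next ((-total) == (total + step)) evaluates to true; next base becomes 0; next delta becomes 0; next at idx=0:; next delta becomes 2; next at idx=1:; next delta becomes 3; next at idx=2:; next delta becomes 3; next at idx=3:; next delta becomes 2; next total becomes -2; next final value -4
28 vs -4 — the two versions disagree here.
verdict: not equivalent; witness: base=1, step=-4


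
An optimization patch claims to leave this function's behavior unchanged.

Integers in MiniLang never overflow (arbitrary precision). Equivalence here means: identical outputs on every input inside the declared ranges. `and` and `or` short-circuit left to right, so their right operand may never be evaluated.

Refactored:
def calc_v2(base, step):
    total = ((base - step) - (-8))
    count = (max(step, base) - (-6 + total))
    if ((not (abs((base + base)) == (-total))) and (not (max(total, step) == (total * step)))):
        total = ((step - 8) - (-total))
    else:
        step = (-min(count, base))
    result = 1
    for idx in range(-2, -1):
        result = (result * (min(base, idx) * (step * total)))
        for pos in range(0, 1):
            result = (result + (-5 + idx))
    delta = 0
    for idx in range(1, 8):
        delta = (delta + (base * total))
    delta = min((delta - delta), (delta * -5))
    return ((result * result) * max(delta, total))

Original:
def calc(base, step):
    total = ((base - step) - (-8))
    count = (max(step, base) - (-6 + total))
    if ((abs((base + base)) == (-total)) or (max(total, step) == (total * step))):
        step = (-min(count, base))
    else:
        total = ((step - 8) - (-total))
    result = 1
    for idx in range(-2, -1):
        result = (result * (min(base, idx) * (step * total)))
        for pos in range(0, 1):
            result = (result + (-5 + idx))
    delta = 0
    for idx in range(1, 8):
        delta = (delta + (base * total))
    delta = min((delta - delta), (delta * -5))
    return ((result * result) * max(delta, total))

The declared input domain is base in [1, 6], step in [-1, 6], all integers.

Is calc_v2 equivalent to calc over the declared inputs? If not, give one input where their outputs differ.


Comparing the listings, the differences include: boolean connective usage differs.
Tracing base=2, step=-1: calc: total = 11; count = -3; ((abs((base + base)) == (-total)) or (max(total, step) == (total * step))) -> false; total = 2; result = 1; [idx=-2]; result = 4; [pos=0]; result = -3; delta = 0; [idx=1]; delta = 4; [idx=2]; delta = 8; [idx=3]; delta = 12; [idx=4]; delta = 16; [idx=5]; delta = 20; [idx=6]; delta = 24; [idx=7]; delta = 28; delta = -140; return 18 | calc_v2: total = 11; count = -3; ((not (abs((base + base)) == (-total))) and (not (max(total, step) == (total * step)))) -> true; total = 2; result = 1; [idx=-2]; result = 4; [pos=0]; result = -3; delta = 0; [idx=1]; delta = 4; [idx=2]; delta = 8; [idx=3]; delta = 12; [idx=4]; delta = 16; [idx=5]; delta = 20; [idx=6]; delta = 24; [idx=7]; delta = 28; delta = -140; return 18 — matching result 18.
An exhaustive pass over the 48 declared inputs shows identical outputs.
verdict: equivalent


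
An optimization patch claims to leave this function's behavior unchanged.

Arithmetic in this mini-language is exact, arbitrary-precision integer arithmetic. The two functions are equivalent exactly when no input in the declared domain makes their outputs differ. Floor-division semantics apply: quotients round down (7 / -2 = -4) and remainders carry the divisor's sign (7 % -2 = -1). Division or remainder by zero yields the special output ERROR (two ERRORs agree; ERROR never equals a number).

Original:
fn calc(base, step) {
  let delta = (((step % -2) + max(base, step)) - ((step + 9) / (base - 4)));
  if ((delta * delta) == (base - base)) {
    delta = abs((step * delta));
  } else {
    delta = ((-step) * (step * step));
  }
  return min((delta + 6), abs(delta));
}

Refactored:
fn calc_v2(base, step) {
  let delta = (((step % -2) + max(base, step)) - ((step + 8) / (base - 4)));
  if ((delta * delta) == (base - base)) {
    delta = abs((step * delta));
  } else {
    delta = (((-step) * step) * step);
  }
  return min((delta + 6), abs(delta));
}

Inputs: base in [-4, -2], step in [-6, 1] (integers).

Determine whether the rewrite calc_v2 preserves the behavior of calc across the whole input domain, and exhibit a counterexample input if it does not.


Not equivalent: base=-3, step=-1 separates them (0 vs 1).
calc: delta = 0; ((delta * delta) == (base - base)) -> true; delta = 0; return 0
calc_v2: delta = -1; ((delta * delta) == (base - base)) -> false; delta = 1; return 1
verdict: not equivalent; witness: base=-3, step=-1


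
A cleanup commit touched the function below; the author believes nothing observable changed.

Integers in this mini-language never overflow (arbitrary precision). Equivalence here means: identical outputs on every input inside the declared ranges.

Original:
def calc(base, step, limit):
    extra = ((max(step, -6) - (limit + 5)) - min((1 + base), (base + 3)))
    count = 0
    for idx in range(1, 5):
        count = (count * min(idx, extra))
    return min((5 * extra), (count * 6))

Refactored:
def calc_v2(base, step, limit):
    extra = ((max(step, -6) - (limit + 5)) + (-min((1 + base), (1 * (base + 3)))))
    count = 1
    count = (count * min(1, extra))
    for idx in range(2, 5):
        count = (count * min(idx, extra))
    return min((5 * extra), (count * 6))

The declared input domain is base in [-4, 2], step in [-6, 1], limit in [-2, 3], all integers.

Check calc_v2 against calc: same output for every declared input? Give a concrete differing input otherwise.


The rewrite breaks on base=-4, step=1, limit=-2, where the results are 0 and 5.
calc: extra=1, then count=0, then (idx=1), then count=0, then (idx=2), then count=0, then (idx=3), then count=0, then (idx=4), then count=0, then returns 0
calc_v2: extra=1, then count=1, then count=1, then (idx=2), then count=1, then (idx=3), then count=1, then (idx=4), then count=1, then returns 5
verdict: not equivalent; witness: base=-4, step=1, limit=-2


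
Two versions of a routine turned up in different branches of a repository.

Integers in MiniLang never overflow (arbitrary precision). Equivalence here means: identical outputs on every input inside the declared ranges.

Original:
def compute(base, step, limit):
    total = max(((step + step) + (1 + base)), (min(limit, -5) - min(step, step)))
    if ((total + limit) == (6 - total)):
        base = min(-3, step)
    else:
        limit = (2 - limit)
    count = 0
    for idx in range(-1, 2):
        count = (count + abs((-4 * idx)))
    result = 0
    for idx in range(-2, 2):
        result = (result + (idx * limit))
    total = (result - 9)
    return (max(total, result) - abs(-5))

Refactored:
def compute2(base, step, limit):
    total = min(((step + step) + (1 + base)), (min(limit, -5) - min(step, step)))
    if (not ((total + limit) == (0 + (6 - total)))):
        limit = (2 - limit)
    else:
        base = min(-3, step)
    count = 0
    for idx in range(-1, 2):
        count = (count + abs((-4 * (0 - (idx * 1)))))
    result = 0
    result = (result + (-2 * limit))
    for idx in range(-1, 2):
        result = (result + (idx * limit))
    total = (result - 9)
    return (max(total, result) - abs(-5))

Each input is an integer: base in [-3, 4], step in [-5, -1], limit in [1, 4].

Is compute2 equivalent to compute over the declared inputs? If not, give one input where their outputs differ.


These are not equivalent — on base=2, step=-1, limit=4 the outputs split (-13 vs -1).
compute: total=1, then ((total + limit) == (6 - total)) is true, then base=-3, then count=0, then (idx=-1), then count=4, then (idx=0), then count=4, then (idx=1), then count=8, then result=0, then (idx=-2), then result=-8, then (idx=-1), then result=-12, then (idx=0), then result=-12, then (idx=1), then result=-8, then total=-17, then returns -13
compute2: total=-4, then (not ((total + limit) == (0 + (6 - total)))) is true, then limit=-2, then count=0, then (idx=-1), then count=4, then (idx=0), then count=4, then (idx=1), then count=8, then result=0, then result=4, then (idx=-1), then result=6, then (idx=0), then result=6, then (idx=1), then result=4, then total=-5, then returns -1
verdict: not equivalent; witness: base=2, step=-1, limit=4


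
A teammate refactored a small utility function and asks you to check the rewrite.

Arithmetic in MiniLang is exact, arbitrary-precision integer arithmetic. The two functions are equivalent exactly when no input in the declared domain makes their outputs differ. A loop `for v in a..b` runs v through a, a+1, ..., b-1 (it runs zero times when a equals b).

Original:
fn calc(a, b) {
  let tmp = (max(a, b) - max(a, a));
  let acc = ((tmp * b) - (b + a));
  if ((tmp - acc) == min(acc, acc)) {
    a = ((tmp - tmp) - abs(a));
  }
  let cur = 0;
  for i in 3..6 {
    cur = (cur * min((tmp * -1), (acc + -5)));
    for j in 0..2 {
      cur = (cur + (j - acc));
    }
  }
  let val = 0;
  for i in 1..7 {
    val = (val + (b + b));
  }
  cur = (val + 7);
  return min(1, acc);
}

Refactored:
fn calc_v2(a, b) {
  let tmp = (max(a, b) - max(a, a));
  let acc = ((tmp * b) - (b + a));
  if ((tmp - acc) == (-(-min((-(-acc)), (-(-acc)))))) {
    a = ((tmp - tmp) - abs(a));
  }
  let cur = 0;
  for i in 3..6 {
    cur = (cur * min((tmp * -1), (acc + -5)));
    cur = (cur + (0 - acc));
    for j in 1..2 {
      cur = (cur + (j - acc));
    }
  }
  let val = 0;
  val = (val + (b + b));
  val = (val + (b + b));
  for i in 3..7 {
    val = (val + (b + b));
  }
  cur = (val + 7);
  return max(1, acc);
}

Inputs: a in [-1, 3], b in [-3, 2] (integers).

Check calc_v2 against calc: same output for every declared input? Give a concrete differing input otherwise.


Take a=-1, b=-3.
calc: tmp becomes 0; next acc becomes 4; next ((tmp - acc) == min(acc, acc)) evaluates to false; next cur becomes 0; next at i=3:; next cur becomes 0; next at j=0:; next cur becomes -4; next at j=1:; next cur becomes -7; next at i=4:; next cur becomes 7; next at j=0:; next cur becomes 3; next at j=1:; next cur becomes 0; next at i=5:; next cur becomes 0; next at j=0:; next cur becomes -4; next at j=1:; next cur becomes -7; next val becomes 0; next at i=1:; next val becomes -6; next at i=2:; next val becomes -12; next at i=3:; next val becomes -18; next at i=4:; next val becomes -24; next at i=5:; next val becomes -30; next at i=6:; next val becomes -36; next cur becomes -29; next final value 1
calc_v2: tmp becomes 0; next acc becomes 4; next ((tmp - acc) == (-(-min((-(-acc)), (-(-acc)))))) evaluates to false; next cur becomes 0; next at i=3:; next cur becomes 0; next cur becomes -4; next at j=1:; next cur becomes -7; next at i=4:; next cur becomes 7; next cur becomes 3; next at j=1:; next cur becomes 0; next at i=5:; next cur becomes 0; next cur becomes -4; next at j=1:; next cur becomes -7; next val becomes 0; next val becomes -6; next val becomes -12; next at i=3:; next val becomes -18; next at i=4:; next val becomes -24; next at i=5:; next val becomes -30; next at i=6:; next val becomes -36; next cur becomes -29; next final value 4
1 != 4, so the rewrite changes behavior.
verdict: not equivalent; witness: a=-1, b=-3


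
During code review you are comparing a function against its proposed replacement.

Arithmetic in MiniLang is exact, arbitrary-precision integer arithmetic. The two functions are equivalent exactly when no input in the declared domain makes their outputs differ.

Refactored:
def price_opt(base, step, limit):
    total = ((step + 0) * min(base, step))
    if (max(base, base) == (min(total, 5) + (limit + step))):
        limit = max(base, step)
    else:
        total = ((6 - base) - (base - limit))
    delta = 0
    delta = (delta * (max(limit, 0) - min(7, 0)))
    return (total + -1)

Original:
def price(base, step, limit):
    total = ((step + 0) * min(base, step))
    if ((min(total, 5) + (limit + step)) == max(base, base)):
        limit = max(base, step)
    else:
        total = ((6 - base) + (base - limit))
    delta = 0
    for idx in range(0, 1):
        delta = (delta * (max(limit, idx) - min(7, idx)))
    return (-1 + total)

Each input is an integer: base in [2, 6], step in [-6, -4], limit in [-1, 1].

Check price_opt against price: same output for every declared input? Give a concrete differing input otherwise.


There is a counterexample at base=2, step=-6, limit=-1: 6 on one side, 0 on the other.
price: total=36, then ((min(total, 5) + (limit + step)) == max(base, base)) is false, then total=7, then delta=0, then (idx=0), then delta=0, then returns 6
price_opt: total=36, then (max(base, base) == (min(total, 5) + (limit + step))) is false, then total=1, then delta=0, then delta=0, then returns 0
verdict: not equivalent; witness: base=2, step=-6, limit=-1


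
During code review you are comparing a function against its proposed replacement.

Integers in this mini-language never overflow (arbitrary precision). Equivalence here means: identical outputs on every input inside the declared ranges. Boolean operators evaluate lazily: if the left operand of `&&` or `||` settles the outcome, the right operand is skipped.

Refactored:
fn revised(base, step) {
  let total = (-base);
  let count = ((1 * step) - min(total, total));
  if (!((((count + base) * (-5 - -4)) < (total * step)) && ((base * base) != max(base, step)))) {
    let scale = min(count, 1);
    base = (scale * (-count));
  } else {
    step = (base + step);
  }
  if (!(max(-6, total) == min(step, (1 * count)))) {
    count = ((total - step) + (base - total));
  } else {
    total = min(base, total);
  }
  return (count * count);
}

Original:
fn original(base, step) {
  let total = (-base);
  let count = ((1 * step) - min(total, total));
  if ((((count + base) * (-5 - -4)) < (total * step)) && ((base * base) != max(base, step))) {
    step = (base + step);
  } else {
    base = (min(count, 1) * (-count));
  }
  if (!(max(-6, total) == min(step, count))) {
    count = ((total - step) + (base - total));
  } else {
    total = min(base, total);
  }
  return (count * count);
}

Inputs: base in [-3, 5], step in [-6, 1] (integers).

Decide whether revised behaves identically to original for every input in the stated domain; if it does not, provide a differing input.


Side by side, the visible changes include: local variable names differ, and arithmetic usage differs, and boolean connective usage differs, and statement counts differ, and constant usage differs.
As a probe, take base=4, step=-3: original runs total := -4 | count := 1 | ((((count + base) * (-5 - -4)) < (total * step)) && ((base * base) != max(base, step))): true | step := 1 | (!(max(-6, total) == min(step, count))): true | count := 3 | result 9; revised runs total := -4 | count := 1 | (!((((count + base) * (-5 - -4)) < (total * step)) && ((base * base) != max(base, step)))): false | step := 1 | (!(max(-6, total) == min(step, (1 * count)))): true | count := 3 | result 9; both end at 9.
An exhaustive pass over the 72 declared inputs shows identical outputs.
verdict: equivalent


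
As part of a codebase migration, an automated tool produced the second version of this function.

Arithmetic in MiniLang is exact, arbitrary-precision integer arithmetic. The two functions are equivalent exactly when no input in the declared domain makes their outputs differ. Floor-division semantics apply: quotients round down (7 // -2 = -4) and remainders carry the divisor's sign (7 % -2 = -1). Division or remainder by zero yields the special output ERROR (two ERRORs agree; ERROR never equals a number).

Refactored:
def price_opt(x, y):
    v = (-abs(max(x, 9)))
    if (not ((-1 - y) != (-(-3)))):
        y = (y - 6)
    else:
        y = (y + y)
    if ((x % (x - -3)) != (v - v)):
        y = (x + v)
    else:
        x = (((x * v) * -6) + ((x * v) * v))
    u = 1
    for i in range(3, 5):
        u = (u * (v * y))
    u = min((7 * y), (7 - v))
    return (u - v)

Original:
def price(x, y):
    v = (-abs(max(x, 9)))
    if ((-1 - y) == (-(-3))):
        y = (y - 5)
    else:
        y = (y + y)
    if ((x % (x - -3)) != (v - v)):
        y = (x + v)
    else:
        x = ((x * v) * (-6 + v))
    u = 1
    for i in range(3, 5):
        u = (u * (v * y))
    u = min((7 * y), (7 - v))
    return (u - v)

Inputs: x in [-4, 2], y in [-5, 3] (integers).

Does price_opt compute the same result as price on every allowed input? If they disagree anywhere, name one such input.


There is a counterexample at x=-4, y=-4: -54 on one side, -61 on the other.
price: v := -9 | ((-1 - y) == (-(-3))): true | y := -9 | ((x % (x - -3)) != (v - v)): false | x := -540 | u := 1 | iter i=3: | u := 81 | iter i=4: | u := 6561 | u := -63 | result -54
price_opt: v := -9 | (not ((-1 - y) != (-(-3)))): true | y := -10 | ((x % (x - -3)) != (v - v)): false | x := -540 | u := 1 | iter i=3: | u := 90 | iter i=4: | u := 8100 | u := -70 | result -61
verdict: not equivalent; witness: x=-4, y=-4


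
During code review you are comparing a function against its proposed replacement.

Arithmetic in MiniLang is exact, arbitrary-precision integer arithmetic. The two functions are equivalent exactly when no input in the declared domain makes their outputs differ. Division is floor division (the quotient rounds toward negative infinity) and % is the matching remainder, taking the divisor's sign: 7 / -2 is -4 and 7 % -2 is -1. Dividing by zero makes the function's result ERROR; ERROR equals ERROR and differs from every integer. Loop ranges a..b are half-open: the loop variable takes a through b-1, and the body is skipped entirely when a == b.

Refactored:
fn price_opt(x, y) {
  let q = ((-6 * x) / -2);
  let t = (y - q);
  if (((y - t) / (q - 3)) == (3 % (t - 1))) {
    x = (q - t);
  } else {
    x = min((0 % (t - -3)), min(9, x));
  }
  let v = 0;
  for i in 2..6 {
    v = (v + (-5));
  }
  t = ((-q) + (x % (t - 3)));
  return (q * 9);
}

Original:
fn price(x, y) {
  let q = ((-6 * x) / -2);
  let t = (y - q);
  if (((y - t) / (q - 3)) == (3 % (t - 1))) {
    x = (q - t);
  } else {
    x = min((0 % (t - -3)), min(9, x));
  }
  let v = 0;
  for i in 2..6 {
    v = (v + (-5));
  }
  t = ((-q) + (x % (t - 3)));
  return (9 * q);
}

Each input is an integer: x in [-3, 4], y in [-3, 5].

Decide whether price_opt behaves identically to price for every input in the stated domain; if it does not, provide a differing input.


This is a faithful refactor — same computation, different form, but the computed results match everywhere.
As a probe, take x=4, y=-3: price runs q = 12; t = -15; (((y - t) / (q - 3)) == (3 % (t - 1))) -> false; x = 0; v = 0; [i=2]; v = -5; [i=3]; v = -10; [i=4]; v = -15; [i=5]; v = -20; t = -12; return 108; price_opt runs q = 12; t = -15; (((y - t) / (q - 3)) == (3 % (t - 1))) -> false; x = 0; v = 0; [i=2]; v = -5; [i=3]; v = -10; [i=4]; v = -15; [i=5]; v = -20; t = -12; return 108; both end at 108.
An exhaustive pass over the 72 declared inputs shows identical outputs.
verdict: equivalent


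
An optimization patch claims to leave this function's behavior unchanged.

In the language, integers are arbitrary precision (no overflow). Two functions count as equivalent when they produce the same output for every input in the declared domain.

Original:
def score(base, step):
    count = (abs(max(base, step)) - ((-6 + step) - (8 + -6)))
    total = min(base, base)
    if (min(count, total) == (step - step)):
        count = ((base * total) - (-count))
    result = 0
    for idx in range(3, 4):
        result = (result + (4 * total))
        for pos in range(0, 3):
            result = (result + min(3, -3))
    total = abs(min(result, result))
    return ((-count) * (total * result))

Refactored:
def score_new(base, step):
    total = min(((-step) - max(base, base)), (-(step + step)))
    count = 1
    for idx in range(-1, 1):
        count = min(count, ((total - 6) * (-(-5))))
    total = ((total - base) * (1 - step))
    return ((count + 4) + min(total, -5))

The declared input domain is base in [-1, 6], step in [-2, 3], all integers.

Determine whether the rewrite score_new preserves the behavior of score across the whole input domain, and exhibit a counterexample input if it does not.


These are not equivalent — on base=-1, step=-2 the outputs split (1859 vs -16).
score: count = 11; total = -1; (min(count, total) == (step - step)) -> false; result = 0; [idx=3]; result = -4; [pos=0]; result = -7; [pos=1]; result = -10; [pos=2]; result = -13; total = 13; return 1859
score_new: total = 3; count = 1; [idx=-1]; count = -15; [idx=0]; count = -15; total = 12; return -16
verdict: not equivalent; witness: base=-1, step=-2


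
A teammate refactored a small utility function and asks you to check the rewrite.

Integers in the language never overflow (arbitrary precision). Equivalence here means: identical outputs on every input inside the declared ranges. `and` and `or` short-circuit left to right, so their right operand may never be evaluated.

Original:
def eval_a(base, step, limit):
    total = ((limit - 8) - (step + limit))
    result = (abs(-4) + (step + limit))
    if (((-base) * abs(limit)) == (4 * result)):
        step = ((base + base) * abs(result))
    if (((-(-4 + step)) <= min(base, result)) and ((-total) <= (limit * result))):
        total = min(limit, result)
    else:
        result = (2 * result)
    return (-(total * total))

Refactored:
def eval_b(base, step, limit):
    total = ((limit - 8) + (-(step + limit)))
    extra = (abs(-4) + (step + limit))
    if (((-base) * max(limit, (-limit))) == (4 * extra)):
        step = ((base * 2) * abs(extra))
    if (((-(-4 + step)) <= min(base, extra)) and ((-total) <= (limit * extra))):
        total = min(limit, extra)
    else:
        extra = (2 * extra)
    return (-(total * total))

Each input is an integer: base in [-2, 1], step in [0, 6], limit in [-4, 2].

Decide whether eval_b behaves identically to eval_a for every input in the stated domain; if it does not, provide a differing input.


Reading the diff, among the changes: min/max/abs usage differs; and constant usage differs; and local variable names differ; and arithmetic usage differs.
As a probe, take base=0, step=5, limit=-2: eval_a runs total=-13, then result=7, then (((-base) * abs(limit)) == (4 * result)) is false, then (((-(-4 + step)) <= min(base, result)) and ((-total) <= (limit * result))) is false, then result=14, then returns -169; eval_b runs total=-13, then extra=7, then (((-base) * max(limit, (-limit))) == (4 * extra)) is false, then (((-(-4 + step)) <= min(base, extra)) and ((-total) <= (limit * extra))) is false, then extra=14, then returns -169; both end at -169.
Across all 196 domain points the two functions coincide.
verdict: equivalent


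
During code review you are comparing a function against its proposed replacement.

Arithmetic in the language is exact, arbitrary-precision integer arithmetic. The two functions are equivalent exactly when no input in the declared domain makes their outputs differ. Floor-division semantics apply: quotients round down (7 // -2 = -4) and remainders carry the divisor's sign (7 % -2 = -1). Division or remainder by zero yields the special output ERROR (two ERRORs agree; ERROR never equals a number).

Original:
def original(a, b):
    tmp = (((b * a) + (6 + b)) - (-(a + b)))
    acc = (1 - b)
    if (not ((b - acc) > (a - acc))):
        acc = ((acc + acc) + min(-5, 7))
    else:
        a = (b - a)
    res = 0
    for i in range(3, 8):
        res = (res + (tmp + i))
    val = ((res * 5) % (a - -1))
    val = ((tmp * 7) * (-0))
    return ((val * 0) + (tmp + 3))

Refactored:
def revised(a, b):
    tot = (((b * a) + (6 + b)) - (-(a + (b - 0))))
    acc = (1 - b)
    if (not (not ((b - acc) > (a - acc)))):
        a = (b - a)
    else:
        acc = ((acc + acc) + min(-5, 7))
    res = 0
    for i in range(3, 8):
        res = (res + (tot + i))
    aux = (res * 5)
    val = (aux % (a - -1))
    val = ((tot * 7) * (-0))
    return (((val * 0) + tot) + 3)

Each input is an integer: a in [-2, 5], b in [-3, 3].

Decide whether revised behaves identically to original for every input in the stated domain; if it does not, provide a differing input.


Comparing the listings, the differences include: arithmetic usage differs; local variable names differ; statement counts differ; constant usage differs; boolean connective usage differs.
One worked example (a=0, b=-1) — original: tmp=4, then acc=2, then (not ((b - acc) > (a - acc))) is true, then acc=-1, then res=0, then (i=3), then res=7, then (i=4), then res=15, then (i=5), then res=24, then (i=6), then res=34, then (i=7), then res=45, then val=0, then val=0, then returns 7; revised: tot=4, then acc=2, then (not (not ((b - acc) > (a - acc)))) is false, then acc=-1, then res=0, then (i=3), then res=7, then (i=4), then res=15, then (i=5), then res=24, then (i=6), then res=34, then (i=7), then res=45, then aux=225, then val=0, then val=0, then returns 7; agreement on 7.
An exhaustive pass over the 56 declared inputs shows identical outputs.
verdict: equivalent


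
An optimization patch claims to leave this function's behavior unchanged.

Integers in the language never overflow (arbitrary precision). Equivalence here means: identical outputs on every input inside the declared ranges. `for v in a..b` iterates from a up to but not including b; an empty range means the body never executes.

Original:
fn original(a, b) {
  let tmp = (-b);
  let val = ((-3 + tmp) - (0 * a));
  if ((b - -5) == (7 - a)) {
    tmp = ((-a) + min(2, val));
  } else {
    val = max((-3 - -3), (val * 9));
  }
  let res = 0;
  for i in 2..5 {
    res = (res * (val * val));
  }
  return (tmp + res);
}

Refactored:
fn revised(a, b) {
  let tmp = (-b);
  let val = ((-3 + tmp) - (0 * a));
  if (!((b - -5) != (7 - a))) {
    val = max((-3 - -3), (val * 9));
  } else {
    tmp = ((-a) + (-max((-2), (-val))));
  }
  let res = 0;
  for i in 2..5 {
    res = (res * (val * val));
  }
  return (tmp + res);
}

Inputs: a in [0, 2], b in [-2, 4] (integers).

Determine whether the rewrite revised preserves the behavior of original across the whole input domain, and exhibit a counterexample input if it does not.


The rewrite breaks on a=0, b=-2, where the results are 2 and -1.
original: tmp = 2; val = -1; ((b - -5) == (7 - a)) -> false; val = 0; res = 0; [i=2]; res = 0; [i=3]; res = 0; [i=4]; res = 0; return 2
revised: tmp = 2; val = -1; (!((b - -5) != (7 - a))) -> false; tmp = -1; res = 0; [i=2]; res = 0; [i=3]; res = 0; [i=4]; res = 0; return -1
verdict: not equivalent; witness: a=0, b=-2
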